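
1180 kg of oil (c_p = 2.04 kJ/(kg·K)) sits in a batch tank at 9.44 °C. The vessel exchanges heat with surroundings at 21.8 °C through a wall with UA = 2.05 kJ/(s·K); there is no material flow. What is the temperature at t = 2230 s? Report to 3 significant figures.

19.9 °C

Lumped-capacitance energy balance: M c_p dT/dt = UA(T_amb − T).
dT/dt = (T_ss − T)/τ with T_ss = T_amb = 21.800 °C, τ = M c_p/UA = 1180·2.04/2.05 = 1174.2 s.
Integrating: T(t) = T_ss + (T₀ − T_ss) e^(−t/τ).
T(2230) = 21.800 + (-12.360)·0.14970 = 19.950 °C.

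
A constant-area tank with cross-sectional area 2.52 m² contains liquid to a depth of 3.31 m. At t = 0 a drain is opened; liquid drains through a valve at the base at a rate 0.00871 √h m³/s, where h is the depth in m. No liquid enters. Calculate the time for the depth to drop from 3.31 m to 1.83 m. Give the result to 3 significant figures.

270 s

With no inflow, A dh/dt = −0.00871 √h.
Separate and integrate: 2(√h − √h₀) = −(0.00871/A) t.
t = 2A(√h₀ − √h)/0.00871 = 2·2.52·(√3.31 − √1.83)/0.00871
  = 5.0400 × (1.8193 − 1.3528) / 0.00871 = 269.98 s.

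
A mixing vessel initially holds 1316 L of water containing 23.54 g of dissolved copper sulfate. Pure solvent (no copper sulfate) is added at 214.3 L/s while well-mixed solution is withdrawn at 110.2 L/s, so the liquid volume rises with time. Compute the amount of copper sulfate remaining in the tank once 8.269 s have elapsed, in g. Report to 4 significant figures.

13.82 g

Total volume: dV/dt = Q_in − Q_out = 104.100 L/s, so V(t) = 1316 + 104.100 t and V(8.269) = 2176.80 L.
Solute balance: dm/dt = 0 − Q_out C = −Q_out m/V(t).
dm/m = −Q_out dt/(V₀ + 104.100 t); integrating gives ln(m/m₀) = −(Q_out/(Q_in−Q_out)) ln(V/V₀).
m = m₀ (V₀/V)^(Q_out/(Q_in−Q_out)) = 23.54 × (1316/2176.80)^(1.05860) = 13.8177 g.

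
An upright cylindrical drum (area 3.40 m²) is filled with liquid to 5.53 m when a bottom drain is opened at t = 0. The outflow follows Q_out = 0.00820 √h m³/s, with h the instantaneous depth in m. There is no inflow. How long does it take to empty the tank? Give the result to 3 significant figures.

1950 s

Volume balance on the tank: A dh/dt = −0.00820 √h.
∫ h^(−1/2) dh = −(0.00820/A) ∫ dt, giving 2√h = 2√h₀ − (0.00820/A) t.
Tank is empty when √h = 0: t_empty = 2A√h₀/0.00820.
t_empty = 2·3.40·√5.53/0.00820 = 6.8000·2.3516/0.00820 = 1950.1 s.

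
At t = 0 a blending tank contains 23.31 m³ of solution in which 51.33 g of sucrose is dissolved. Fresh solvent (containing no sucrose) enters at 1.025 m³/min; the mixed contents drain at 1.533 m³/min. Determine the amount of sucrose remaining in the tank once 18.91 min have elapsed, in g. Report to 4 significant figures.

10.33 g

Let m(t) be the amount of sucrose. Volume: V(t) = V₀ + (Q_in − Q_out) t = 23.31 − 0.508000 t; V(18.91) = 13.7037 m³.
No sucrose enters, so dm/dt = −Q_out · (m/V).
dm/m = −Q_out dt/(V₀ − 0.508000 t); integrating gives ln(m/m₀) = −(Q_out/(Q_in−Q_out)) ln(V/V₀).
m = m₀ (V₀/V)^(Q_out/(Q_in−Q_out)) = 51.33 × (23.31/13.7037)^(-3.01772) = 10.3317 g.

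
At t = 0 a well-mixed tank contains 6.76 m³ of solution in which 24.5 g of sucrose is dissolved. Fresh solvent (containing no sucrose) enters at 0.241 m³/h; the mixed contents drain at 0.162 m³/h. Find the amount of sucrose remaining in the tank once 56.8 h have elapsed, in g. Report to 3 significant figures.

8.63 g

Total volume: dV/dt = Q_in − Q_out = 0.079000 m³/h, so V(t) = 6.76 + 0.079000 t and V(56.8) = 11.247 m³.
Species balance (pure solvent in): dm/dt = −Q_out · m/V(t).
dm/m = −Q_out dt/(V₀ + 0.079000 t); integrating gives ln(m/m₀) = −(Q_out/(Q_in−Q_out)) ln(V/V₀).
m = m₀ (V₀/V)^(Q_out/(Q_in−Q_out)) = 24.5 × (6.76/11.247)^(2.0506) = 8.6253 g.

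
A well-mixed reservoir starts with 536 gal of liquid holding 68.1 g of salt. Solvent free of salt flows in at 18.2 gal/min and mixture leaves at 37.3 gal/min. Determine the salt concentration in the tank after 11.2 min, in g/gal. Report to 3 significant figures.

0.0782 g/gal

Total volume: dV/dt = Q_in − Q_out = -19.100 gal/min, so V(t) = 536 − 19.100 t and V(11.2) = 322.08 gal.
Species balance (pure solvent in): dm/dt = −Q_out · m/V(t).
dm/m = −Q_out dt/(V₀ − 19.100 t); integrating gives ln(m/m₀) = −(Q_out/(Q_in−Q_out)) ln(V/V₀).
m = m₀ (V₀/V)^(Q_out/(Q_in−Q_out)) = 68.1 × (536/322.08)^(-1.9529) = 25.187 g.
C = m/V = 25.187/322.08 = 0.078200 g/gal.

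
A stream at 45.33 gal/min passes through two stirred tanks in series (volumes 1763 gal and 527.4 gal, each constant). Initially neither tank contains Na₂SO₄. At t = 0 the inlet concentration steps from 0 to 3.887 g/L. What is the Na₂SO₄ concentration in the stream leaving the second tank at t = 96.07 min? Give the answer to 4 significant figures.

3.418 g/L

Species balance on tank i: dCᵢ/dt = (Cᵢ₋₁ − Cᵢ)/τᵢ with τᵢ = Vᵢ/Q.
τ₁ = 1763/45.33 = 38.8926 min; τ₂ = 527.4/45.33 = 11.6347 min.
Solving the cascade with C₁(0)=C₂(0)=0 gives C₂(t) = C_in[1 − (τ₁ e^(−t/τ₁) − τ₂ e^(−t/τ₂))/(τ₁ − τ₂)].
At t = 96.07: e^(−t/τ₁) = 0.0845732, e^(−t/τ₂) = 0.000259381.
C₂ = 3.887·[1 − (38.8926·0.0845732 − 11.6347·0.000259381)/(27.2579)] = 3.887·0.879439 = 3.41838 g/L.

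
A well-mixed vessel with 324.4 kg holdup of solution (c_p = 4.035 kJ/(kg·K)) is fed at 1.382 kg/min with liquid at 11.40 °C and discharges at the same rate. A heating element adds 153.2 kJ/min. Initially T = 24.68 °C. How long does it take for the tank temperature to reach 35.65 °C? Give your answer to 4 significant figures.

348.0 min

Energy balance: M c_p dT/dt = ṁ c_p (T_in − T) + 153.2.
τ = M/ṁ = 234.732 min; T_ss = T_in + Q̇/(ṁ c_p) = 38.8731 °C.
T(t) = T_ss + (T₀ − T_ss) e^(−t/τ). Set T = 35.65:
e^(−t/τ) = (35.65 − 38.8731)/(24.68 − 38.8731) = 0.227088
t = −234.732 · ln(0.227088) = 347.972 min.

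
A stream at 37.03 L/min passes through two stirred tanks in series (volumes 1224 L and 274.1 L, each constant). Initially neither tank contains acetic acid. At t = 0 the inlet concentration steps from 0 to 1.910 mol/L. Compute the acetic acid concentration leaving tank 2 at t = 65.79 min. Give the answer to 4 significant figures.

1.574 mol/L

Each tank obeys Vᵢ dCᵢ/dt = Q(Cᵢ₋₁ − Cᵢ), so τᵢ = Vᵢ/Q.
τ₁ = 1224/37.03 = 33.0543 min; τ₂ = 274.1/37.03 = 7.40211 min.
Solving the cascade with C₁(0)=C₂(0)=0 gives C₂(t) = C_in[1 − (τ₁ e^(−t/τ₁) − τ₂ e^(−t/τ₂))/(τ₁ − τ₂)].
At t = 65.79: e^(−t/τ₁) = 0.136646, e^(−t/τ₂) = 0.000138034.
C₂ = 1.910·[1 − (33.0543·0.136646 − 7.40211·0.000138034)/(25.6522)] = 1.910·0.823964 = 1.57377 mol/L.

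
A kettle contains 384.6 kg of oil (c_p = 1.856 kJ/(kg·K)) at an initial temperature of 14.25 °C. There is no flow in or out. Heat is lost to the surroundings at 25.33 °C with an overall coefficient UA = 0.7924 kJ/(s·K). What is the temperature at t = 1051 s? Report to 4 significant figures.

M c_p dT/dt = −UA(T − T_amb).
dT/dt = (T_ss − T)/τ with T_ss = T_amb = 25.3300 °C, τ = M c_p/UA = 384.6·1.856/0.7924 = 900.830 s.
Integrating: T(t) = T_ss + (T₀ − T_ss) e^(−t/τ).
T(1051) = 25.3300 + (-11.0800)·0.311392 = 21.8798 °C.

21.88 °C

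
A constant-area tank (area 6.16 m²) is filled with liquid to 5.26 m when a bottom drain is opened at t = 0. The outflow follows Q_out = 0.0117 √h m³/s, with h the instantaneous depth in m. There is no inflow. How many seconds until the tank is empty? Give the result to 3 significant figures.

2420 s

With no inflow, A dh/dt = −0.0117 √h.
This is separable: 2 d(√h)/dt = −0.0117/A, so √h = √h₀ − (0.0117/(2A)) t.
Set h = 0: 2√h₀ = (0.0117/A) t_empty ⇒ t_empty = 2A√h₀/0.0117.
t_empty = 2·6.16·√5.26/0.0117 = 12.320·2.2935/0.0117 = 2415.0 s.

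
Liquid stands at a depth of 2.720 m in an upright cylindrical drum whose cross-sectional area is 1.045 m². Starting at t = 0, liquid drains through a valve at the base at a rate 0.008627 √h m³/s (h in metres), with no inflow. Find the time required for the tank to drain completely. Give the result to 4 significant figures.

With no inflow, A dh/dt = −0.008627 √h.
Separate and integrate: 2(√h − √h₀) = −(0.008627/A) t.
Tank is empty when √h = 0: t_empty = 2A√h₀/0.008627.
t_empty = 2·1.045·√2.720/0.008627 = 2.09000·1.64924/0.008627 = 399.550 s.

399.5 s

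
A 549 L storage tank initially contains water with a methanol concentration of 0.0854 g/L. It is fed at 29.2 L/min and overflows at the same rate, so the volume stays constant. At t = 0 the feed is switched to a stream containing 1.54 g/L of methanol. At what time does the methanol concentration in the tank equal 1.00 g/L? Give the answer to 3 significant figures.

18.6 min

Species balance: V dC/dt = Q(C_in − C) ⇒ τ = V/Q = 18.801 min.
C(t) = C_in + (C₀ − C_in) e^(−t/τ). Set C = 1.00 and solve for t:
e^(−t/τ) = (C − C_in)/(C₀ − C_in) = (1.00 − 1.54)/(0.0854 − 1.54) = 0.37124
t = −τ ln(…) = 18.801 × 0.99092 = 18.631 min.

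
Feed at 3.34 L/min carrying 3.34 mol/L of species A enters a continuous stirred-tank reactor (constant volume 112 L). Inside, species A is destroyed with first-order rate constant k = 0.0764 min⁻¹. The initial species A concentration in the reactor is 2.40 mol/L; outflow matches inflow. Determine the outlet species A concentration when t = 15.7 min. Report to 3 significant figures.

Accumulation = in − out − consumed: V dC/dt = Q C_in − Q C − k V C.
This is linear with rate a = Q/V + k = 0.10622 min⁻¹.
C_ss = Q C_in/(Q + kV) = 0.93770 mol/L; C(t) = C_ss + (C₀ − C_ss) e^(−a t).
C(15.7) = 0.93770 + (1.4623)·e^(−0.10622·15.7) = 0.93770 + (1.4623)·0.18868 = 1.2136 mol/L.

1.21 mol/L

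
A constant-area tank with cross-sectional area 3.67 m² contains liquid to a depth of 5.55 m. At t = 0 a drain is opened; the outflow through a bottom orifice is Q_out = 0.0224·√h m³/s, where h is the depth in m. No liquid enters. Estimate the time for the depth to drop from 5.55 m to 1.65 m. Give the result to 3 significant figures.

351 s

With no inflow, A dh/dt = −0.0224 √h.
Separate and integrate: 2(√h − √h₀) = −(0.0224/A) t.
t = 2A(√h₀ − √h)/0.0224 = 2·3.67·(√5.55 − √1.65)/0.0224
  = 7.3400 × (2.3558 − 1.2845) / 0.0224 = 351.05 s.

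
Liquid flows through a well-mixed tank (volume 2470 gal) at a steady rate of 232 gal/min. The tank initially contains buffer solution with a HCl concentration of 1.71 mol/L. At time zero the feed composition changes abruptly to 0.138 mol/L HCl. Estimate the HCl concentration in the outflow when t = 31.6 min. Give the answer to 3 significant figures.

Transient balance on the dissolved component: V dC/dt = Q(C_in − C).
Time constant τ = V/Q = 2470/232 = 10.647 min.
Solution: C(t) = C_in + (C₀ − C_in) e^(−t/τ).
C(31.6) = 0.138 + (1.71 − 0.138)·e^(−31.6/10.647) = 0.138 + (1.5720)·0.051401 = 0.21880 mol/L.

0.219 mol/L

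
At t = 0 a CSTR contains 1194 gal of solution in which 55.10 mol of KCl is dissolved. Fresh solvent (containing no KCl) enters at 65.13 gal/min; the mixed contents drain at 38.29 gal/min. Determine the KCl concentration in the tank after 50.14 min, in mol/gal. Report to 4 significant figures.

Total volume: dV/dt = Q_in − Q_out = 26.8400 gal/min, so V(t) = 1194 + 26.8400 t and V(50.14) = 2539.76 gal.
No KCl enters, so dm/dt = −Q_out · (m/V).
Separate: dm/m = −Q_out dt/V(t) ⇒ ln(m/m₀) = −(Q_out/(Q_in−Q_out)) ln(V/V₀).
m = m₀ (V₀/V)^(Q_out/(Q_in−Q_out)) = 55.10 × (1194/2539.76)^(1.42660) = 18.7728 mol.
C = m/V = 18.7728/2539.76 = 0.00739156 mol/gal.

0.007392 mol/gal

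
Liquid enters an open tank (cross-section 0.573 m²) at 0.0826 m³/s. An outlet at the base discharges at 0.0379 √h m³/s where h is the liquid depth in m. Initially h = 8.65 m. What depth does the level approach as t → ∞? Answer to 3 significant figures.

Mass balance (ρ constant): A dh/dt = Q_in − 0.0379 √h. At steady state dh/dt = 0:
Q_in = 0.0379 √h_ss ⇒ √h_ss = 0.0826/0.0379 = 2.1794.
h_ss = 2.1794² = 4.7499 m. (Since h₀ = 8.65 m > h_ss, the level will fall toward this value.)

4.75 m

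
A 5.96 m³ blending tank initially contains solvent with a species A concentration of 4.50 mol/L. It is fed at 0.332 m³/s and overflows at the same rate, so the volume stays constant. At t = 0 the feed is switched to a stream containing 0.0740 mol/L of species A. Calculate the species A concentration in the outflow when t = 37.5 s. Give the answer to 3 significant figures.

Unsteady species balance (constant V, well mixed): V dC/dt = Q(C_in − C).
Time constant τ = V/Q = 5.96/0.332 = 17.952 s.
This is linear first-order; C(t) = C_in + (C₀ − C_in) e^(−t/τ).
C(37.5) = 0.0740 + (4.50 − 0.0740)·e^(−37.5/17.952) = 0.0740 + (4.4260)·0.12382 = 0.62203 mol/L.

0.622 mol/L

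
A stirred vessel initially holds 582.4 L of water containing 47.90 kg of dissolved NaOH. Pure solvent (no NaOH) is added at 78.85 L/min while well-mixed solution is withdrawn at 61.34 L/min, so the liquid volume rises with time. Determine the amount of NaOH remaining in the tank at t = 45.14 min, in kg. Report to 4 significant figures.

2.376 kg

Let m(t) be the amount of NaOH. Volume: V(t) = V₀ + (Q_in − Q_out) t = 582.4 + 17.5100 t; V(45.14) = 1372.80 L.
Solute balance: dm/dt = 0 − Q_out C = −Q_out m/V(t).
Separate: dm/m = −Q_out dt/V(t) ⇒ ln(m/m₀) = −(Q_out/(Q_in−Q_out)) ln(V/V₀).
m = m₀ (V₀/V)^(Q_out/(Q_in−Q_out)) = 47.90 × (582.4/1372.80)^(3.50314) = 2.37582 kg.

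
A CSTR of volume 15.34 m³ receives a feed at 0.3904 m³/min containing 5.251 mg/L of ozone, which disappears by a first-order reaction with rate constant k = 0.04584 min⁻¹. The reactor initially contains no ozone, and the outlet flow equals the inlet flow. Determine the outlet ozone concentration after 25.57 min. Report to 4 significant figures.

V dC/dt = Q(C_in − C) − k V C.
dC/dt = (Q/V) C_in − (Q/V + k) C; effective rate a = Q/V + k = 0.0254498 + 0.04584 = 0.0712898 min⁻¹.
C_ss = Q C_in/(Q + kV) = 1.87456 mg/L; C(t) = C_ss + (C₀ − C_ss) e^(−a t).
C(25.57) = 1.87456 + (-1.87456)·e^(−0.0712898·25.57) = 1.87456 + (-1.87456)·0.161560 = 1.57171 mg/L.

1.572 mg/L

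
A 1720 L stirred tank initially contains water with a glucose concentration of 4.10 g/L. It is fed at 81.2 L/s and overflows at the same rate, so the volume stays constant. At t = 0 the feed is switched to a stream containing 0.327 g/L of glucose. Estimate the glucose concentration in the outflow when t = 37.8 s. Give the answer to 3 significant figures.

Unsteady species balance (constant V, well mixed): V dC/dt = Q(C_in − C).
So dC/dt = (C_in − C)/τ with τ = V/Q = 1720/81.2 = 21.182 s.
C approaches C_in exponentially: C(t) = C_in + (C₀ − C_in) e^(−t/τ).
C(37.8) = 0.327 + (4.10 − 0.327)·e^(−37.8/21.182) = 0.327 + (3.7730)·0.16788 = 0.96041 g/L.

0.960 g/L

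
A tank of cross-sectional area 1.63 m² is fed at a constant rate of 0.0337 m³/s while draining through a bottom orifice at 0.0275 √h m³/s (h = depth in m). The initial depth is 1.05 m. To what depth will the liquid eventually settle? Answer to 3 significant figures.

Mass balance (ρ constant): A dh/dt = Q_in − 0.0275 √h. At steady state dh/dt = 0:
Q_in = 0.0275 √h_ss ⇒ √h_ss = 0.0337/0.0275 = 1.2255.
h_ss = 1.2255² = 1.5017 m. (Since h₀ = 1.05 m < h_ss, the level will rise toward this value.)

1.50 m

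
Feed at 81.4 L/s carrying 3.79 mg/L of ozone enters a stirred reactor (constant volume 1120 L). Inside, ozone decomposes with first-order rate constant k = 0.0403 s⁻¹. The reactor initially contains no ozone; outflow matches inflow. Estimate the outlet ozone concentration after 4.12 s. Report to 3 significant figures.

0.907 mg/L

V dC/dt = Q(C_in − C) − k V C.
This is linear with rate a = Q/V + k = 0.11298 s⁻¹.
C_ss = Q C_in/(Q + kV) = 2.4381 mg/L; C(t) = C_ss + (C₀ − C_ss) e^(−a t).
C(4.12) = 2.4381 + (-2.4381)·e^(−0.11298·4.12) = 2.4381 + (-2.4381)·0.62784 = 0.90736 mg/L.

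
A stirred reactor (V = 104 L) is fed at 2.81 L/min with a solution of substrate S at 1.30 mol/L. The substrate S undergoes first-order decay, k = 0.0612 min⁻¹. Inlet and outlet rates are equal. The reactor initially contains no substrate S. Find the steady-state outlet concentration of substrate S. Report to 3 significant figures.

V dC/dt = Q(C_in − C) − k V C.
At steady state: 0 = Q C_in − (Q + kV) C_ss, so C_ss = Q C_in/(Q + kV).
C_ss = 2.81·1.30/(2.81 + 0.0612·104) = 3.6530/9.1748 = 0.39816 mol/L.

0.398 mol/L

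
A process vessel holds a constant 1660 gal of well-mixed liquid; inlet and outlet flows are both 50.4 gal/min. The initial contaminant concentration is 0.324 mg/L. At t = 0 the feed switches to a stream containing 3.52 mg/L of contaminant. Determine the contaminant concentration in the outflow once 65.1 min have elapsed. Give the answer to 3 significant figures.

Transient balance on the dissolved component: V dC/dt = Q(C_in − C).
Time constant τ = V/Q = 1660/50.4 = 32.937 min.
Solution: C(t) = C_in + (C₀ − C_in) e^(−t/τ).
C(65.1) = 3.52 + (0.324 − 3.52)·e^(−65.1/32.937) = 3.52 + (-3.1960)·0.13855 = 3.0772 mg/L.

3.08 mg/L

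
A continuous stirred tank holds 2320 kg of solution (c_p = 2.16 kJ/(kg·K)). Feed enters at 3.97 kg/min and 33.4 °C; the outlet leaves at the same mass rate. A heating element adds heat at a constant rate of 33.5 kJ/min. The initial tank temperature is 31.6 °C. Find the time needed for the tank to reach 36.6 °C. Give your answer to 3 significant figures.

1220 min

M c_p dT/dt = ṁ c_p (T_in − T) + Q̇.
τ = M/ṁ = 584.38 min; T_ss = T_in + Q̇/(ṁ c_p) = 37.307 °C.
T(t) = T_ss + (T₀ − T_ss) e^(−t/τ). Set T = 36.6:
e^(−t/τ) = (36.6 − 37.307)/(31.6 − 37.307) = 0.12382
t = −584.38 · ln(0.12382) = 1220.7 min.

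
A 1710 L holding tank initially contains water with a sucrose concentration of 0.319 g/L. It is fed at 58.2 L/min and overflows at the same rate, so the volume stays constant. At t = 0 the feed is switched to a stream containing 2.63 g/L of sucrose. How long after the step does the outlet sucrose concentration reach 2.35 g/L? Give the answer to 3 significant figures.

Species balance: V dC/dt = Q(C_in − C) ⇒ τ = V/Q = 29.381 min.
C(t) = C_in + (C₀ − C_in) e^(−t/τ). Set C = 2.35 and solve for t:
e^(−t/τ) = (C − C_in)/(C₀ − C_in) = (2.35 − 2.63)/(0.319 − 2.63) = 0.12116
t = −τ ln(…) = 29.381 × 2.1106 = 62.014 min.

62.0 min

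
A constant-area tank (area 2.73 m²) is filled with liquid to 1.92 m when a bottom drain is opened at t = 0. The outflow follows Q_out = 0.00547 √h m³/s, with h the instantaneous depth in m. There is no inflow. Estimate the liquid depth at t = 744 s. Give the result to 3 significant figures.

0.410 m

Volume balance on the tank: A dh/dt = −0.00547 √h.
This is separable: 2 d(√h)/dt = −0.00547/A, so √h = √h₀ − (0.00547/(2A)) t.
√h = √1.92 − 0.00547·744/(2·2.73) = 1.3856 − 0.74536 = 0.64028.
h = 0.64028² = 0.40996 m.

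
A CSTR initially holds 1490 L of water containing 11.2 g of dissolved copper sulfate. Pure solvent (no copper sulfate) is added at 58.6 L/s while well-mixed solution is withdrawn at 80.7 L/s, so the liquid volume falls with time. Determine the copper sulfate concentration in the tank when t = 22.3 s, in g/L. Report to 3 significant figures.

0.00259 g/L

Total volume: dV/dt = Q_in − Q_out = -22.100 L/s, so V(t) = 1490 − 22.100 t and V(22.3) = 997.17 L.
Solute balance: dm/dt = 0 − Q_out C = −Q_out m/V(t).
dm/m = −Q_out dt/(V₀ − 22.100 t); integrating gives ln(m/m₀) = −(Q_out/(Q_in−Q_out)) ln(V/V₀).
m = m₀ (V₀/V)^(Q_out/(Q_in−Q_out)) = 11.2 × (1490/997.17)^(-3.6516) = 2.5842 g.
C = m/V = 2.5842/997.17 = 0.0025915 g/L.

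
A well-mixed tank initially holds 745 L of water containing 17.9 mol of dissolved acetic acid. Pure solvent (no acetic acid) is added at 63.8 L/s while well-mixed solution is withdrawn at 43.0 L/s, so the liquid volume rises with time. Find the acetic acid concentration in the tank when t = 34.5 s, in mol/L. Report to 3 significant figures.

Let m(t) be the amount of acetic acid. Volume: V(t) = V₀ + (Q_in − Q_out) t = 745 + 20.800 t; V(34.5) = 1462.6 L.
No acetic acid enters, so dm/dt = −Q_out · (m/V).
dm/m = −Q_out dt/(V₀ + 20.800 t); integrating gives ln(m/m₀) = −(Q_out/(Q_in−Q_out)) ln(V/V₀).
m = m₀ (V₀/V)^(Q_out/(Q_in−Q_out)) = 17.9 × (745/1462.6)^(2.0673) = 4.4381 mol.
C = m/V = 4.4381/1462.6 = 0.0030344 mol/L.

0.00303 mol/L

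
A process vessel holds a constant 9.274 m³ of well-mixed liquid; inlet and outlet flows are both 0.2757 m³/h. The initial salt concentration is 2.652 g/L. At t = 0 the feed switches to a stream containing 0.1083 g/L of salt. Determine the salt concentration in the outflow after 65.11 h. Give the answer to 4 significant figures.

Unsteady species balance (constant V, well mixed): V dC/dt = Q(C_in − C).
So dC/dt = (C_in − C)/τ with τ = V/Q = 9.274/0.2757 = 33.6380 h.
Integrating: C(t) = C_in + (C₀ − C_in) e^(−t/τ).
C(65.11) = 0.1083 + (2.652 − 0.1083)·e^(−65.11/33.6380) = 0.1083 + (2.54370)·0.144337 = 0.475449 g/L.

0.4754 g/L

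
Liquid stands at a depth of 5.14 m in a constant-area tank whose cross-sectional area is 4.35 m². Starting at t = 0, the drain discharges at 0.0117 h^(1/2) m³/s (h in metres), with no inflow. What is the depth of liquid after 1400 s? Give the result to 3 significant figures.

0.148 m

Volume balance on the tank: A dh/dt = −0.0117 √h.
This is separable: 2 d(√h)/dt = −0.0117/A, so √h = √h₀ − (0.0117/(2A)) t.
√h = √5.14 − 0.0117·1400/(2·4.35) = 2.2672 − 1.8828 = 0.38440.
h = 0.38440² = 0.14776 m.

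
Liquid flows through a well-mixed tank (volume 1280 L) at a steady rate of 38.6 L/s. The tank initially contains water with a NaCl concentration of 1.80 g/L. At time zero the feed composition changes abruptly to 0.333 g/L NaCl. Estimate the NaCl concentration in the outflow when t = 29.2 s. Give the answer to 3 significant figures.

Accumulation = in − out for the solute gives V dC/dt = Q(C_in − C).
Time constant τ = V/Q = 1280/38.6 = 33.161 s.
Integrating: C(t) = C_in + (C₀ − C_in) e^(−t/τ).
C(29.2) = 0.333 + (1.80 − 0.333)·e^(−29.2/33.161) = 0.333 + (1.4670)·0.41455 = 0.94114 g/L.

0.941 g/L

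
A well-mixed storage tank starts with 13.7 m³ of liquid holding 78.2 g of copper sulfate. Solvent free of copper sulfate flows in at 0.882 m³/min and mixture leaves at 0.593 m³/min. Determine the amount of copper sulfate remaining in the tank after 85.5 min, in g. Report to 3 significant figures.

Let m(t) be the amount of copper sulfate. Volume: V(t) = V₀ + (Q_in − Q_out) t = 13.7 + 0.28900 t; V(85.5) = 38.410 m³.
No copper sulfate enters, so dm/dt = −Q_out · (m/V).
dm/m = −Q_out dt/(V₀ + 0.28900 t); integrating gives ln(m/m₀) = −(Q_out/(Q_in−Q_out)) ln(V/V₀).
m = m₀ (V₀/V)^(Q_out/(Q_in−Q_out)) = 78.2 × (13.7/38.410)^(2.0519) = 9.4305 g.

9.43 g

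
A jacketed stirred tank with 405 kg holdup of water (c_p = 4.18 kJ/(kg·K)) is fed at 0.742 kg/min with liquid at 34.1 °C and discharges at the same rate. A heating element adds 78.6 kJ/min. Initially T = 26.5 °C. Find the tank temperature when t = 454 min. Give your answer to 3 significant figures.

45.1 °C

Unsteady energy balance on the tank contents: M c_p dT/dt = ṁ c_p (T_in − T) + 78.6.
τ = M/ṁ = 545.82 min; T_ss = T_in + Q̇/(ṁ c_p) = 34.1 + 78.6/(0.742·4.18) = 59.442 °C.
This is linear first-order; T(t) = T_ss + (T₀ − T_ss) e^(−t/τ).
T(454) = 59.442 + (-32.942)·e^(−454/545.82) = 59.442 + (-32.942)·0.43528 = 45.103 °C.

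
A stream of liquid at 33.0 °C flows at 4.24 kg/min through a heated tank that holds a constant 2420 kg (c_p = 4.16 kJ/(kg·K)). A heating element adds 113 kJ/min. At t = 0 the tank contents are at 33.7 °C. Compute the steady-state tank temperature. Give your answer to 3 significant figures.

39.4 °C

Unsteady energy balance on the tank contents: M c_p dT/dt = ṁ c_p (T_in − T) + 113.
At steady state dT/dt = 0 ⇒ T_ss = T_in + Q̇/(ṁ c_p) = 33.0 + 113/(4.24·4.16) = 39.406 °C.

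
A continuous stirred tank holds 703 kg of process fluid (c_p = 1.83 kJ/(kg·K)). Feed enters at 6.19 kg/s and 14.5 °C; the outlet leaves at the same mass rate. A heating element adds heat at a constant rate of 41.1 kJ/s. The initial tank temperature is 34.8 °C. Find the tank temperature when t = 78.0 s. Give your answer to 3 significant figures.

26.5 °C

M c_p dT/dt = ṁ c_p (T_in − T) + Q̇.
Rearrange: dT/dt = (T_ss − T)/τ with τ = M/ṁ = 113.57 s and T_ss = T_in + Q̇/(ṁ c_p) = 18.128 °C.
Solution: T(t) = T_ss + (T₀ − T_ss) e^(−t/τ).
T(78.0) = 18.128 + (16.672)·e^(−78.0/113.57) = 18.128 + (16.672)·0.50318 = 26.517 °C.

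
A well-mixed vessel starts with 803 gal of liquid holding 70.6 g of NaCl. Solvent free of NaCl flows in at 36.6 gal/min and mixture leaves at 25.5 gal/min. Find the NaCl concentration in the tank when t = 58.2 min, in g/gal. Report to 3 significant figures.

0.0126 g/gal

Total volume: dV/dt = Q_in − Q_out = 11.100 gal/min, so V(t) = 803 + 11.100 t and V(58.2) = 1449.0 gal.
No NaCl enters, so dm/dt = −Q_out · (m/V).
dm/m = −Q_out dt/(V₀ + 11.100 t); integrating gives ln(m/m₀) = −(Q_out/(Q_in−Q_out)) ln(V/V₀).
m = m₀ (V₀/V)^(Q_out/(Q_in−Q_out)) = 70.6 × (803/1449.0)^(2.2973) = 18.192 g.
C = m/V = 18.192/1449.0 = 0.012554 g/gal.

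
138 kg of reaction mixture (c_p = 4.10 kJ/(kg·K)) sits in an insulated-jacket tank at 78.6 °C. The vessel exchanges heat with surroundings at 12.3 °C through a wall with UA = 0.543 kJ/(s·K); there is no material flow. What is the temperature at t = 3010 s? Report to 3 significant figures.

16.0 °C

M c_p dT/dt = −UA(T − T_amb).
dT/dt = (T_ss − T)/τ with T_ss = T_amb = 12.300 °C, τ = M c_p/UA = 138·4.10/0.543 = 1042.0 s.
T approaches T_ss exponentially: T(t) = T_ss + (T₀ − T_ss) e^(−t/τ).
T(3010) = 12.300 + (66.300)·0.055648 = 15.989 °C.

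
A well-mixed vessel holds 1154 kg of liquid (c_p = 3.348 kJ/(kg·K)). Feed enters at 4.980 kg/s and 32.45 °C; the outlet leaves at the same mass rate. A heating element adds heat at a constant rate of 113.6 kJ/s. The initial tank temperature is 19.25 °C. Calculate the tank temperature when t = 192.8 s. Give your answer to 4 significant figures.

30.55 °C

First-law balance (no shaft work): M c_p dT/dt = ṁ c_p (T_in − T) + 113.6.
Rearrange: dT/dt = (T_ss − T)/τ with τ = M/ṁ = 231.727 s and T_ss = T_in + Q̇/(ṁ c_p) = 39.2634 °C.
Integrating: T(t) = T_ss + (T₀ − T_ss) e^(−t/τ).
T(192.8) = 39.2634 + (-20.0134)·e^(−192.8/231.727) = 39.2634 + (-20.0134)·0.435172 = 30.5541 °C.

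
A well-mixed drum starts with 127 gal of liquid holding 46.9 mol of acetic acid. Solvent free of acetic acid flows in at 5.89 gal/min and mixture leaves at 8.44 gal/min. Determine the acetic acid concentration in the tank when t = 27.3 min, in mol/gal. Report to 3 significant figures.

Let m(t) be the amount of acetic acid. Volume: V(t) = V₀ + (Q_in − Q_out) t = 127 − 2.5500 t; V(27.3) = 57.385 gal.
Solute balance: dm/dt = 0 − Q_out C = −Q_out m/V(t).
Separate: dm/m = −Q_out dt/V(t) ⇒ ln(m/m₀) = −(Q_out/(Q_in−Q_out)) ln(V/V₀).
m = m₀ (V₀/V)^(Q_out/(Q_in−Q_out)) = 46.9 × (127/57.385)^(-3.3098) = 3.3828 mol.
C = m/V = 3.3828/57.385 = 0.058949 mol/gal.

0.0589 mol/gal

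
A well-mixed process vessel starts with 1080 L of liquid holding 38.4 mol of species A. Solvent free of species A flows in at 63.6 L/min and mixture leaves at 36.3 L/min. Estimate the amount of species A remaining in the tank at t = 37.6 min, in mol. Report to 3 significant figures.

15.8 mol

Total volume: dV/dt = Q_in − Q_out = 27.300 L/min, so V(t) = 1080 + 27.300 t and V(37.6) = 2106.5 L.
Species balance (pure solvent in): dm/dt = −Q_out · m/V(t).
Separate: dm/m = −Q_out dt/V(t) ⇒ ln(m/m₀) = −(Q_out/(Q_in−Q_out)) ln(V/V₀).
m = m₀ (V₀/V)^(Q_out/(Q_in−Q_out)) = 38.4 × (1080/2106.5)^(1.3297) = 15.796 mol.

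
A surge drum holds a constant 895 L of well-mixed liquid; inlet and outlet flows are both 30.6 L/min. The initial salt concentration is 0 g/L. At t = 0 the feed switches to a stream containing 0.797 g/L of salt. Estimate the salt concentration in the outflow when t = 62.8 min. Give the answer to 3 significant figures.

Transient balance on the dissolved component: V dC/dt = Q(C_in − C).
Time constant τ = V/Q = 895/30.6 = 29.248 min.
This is linear first-order; C(t) = C_in + (C₀ − C_in) e^(−t/τ).
C(62.8) = 0.797 + (0 − 0.797)·e^(−62.8/29.248) = 0.797 + (-0.79700)·0.11682 = 0.70390 g/L.

0.704 g/L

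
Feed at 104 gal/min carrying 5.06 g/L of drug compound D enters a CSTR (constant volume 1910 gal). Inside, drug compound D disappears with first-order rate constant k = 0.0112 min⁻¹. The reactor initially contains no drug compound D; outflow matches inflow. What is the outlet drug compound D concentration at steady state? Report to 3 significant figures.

V dC/dt = Q(C_in − C) − k V C.
Steady state (dC/dt = 0): C_ss = Q C_in/(Q + kV) = C_in/(1 + kV/Q).
C_ss = 104·5.06/(104 + 0.0112·1910) = 526.24/125.39 = 4.1968 g/L.

4.20 g/L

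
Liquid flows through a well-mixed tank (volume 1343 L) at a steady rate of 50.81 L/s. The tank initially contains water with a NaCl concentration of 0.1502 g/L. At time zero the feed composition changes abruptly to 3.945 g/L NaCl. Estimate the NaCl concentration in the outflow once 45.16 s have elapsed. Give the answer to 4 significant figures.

Unsteady species balance (constant V, well mixed): V dC/dt = Q(C_in − C).
So dC/dt = (C_in − C)/τ with τ = V/Q = 1343/50.81 = 26.4318 s.
Integrating: C(t) = C_in + (C₀ − C_in) e^(−t/τ).
C(45.16) = 3.945 + (0.1502 − 3.945)·e^(−45.16/26.4318) = 3.945 + (-3.79480)·0.181129 = 3.25765 g/L.

3.258 g/L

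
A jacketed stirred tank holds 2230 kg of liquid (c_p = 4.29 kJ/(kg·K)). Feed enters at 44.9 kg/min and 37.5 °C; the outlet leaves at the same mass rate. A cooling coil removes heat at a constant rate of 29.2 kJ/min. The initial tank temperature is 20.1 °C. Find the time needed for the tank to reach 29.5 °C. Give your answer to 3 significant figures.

M c_p dT/dt = ṁ c_p (T_in − T) − Q̇.
τ = M/ṁ = 49.666 min; T_ss = T_in − Q̇/(ṁ c_p) = 37.348 °C.
T(t) = T_ss + (T₀ − T_ss) e^(−t/τ). Set T = 29.5:
e^(−t/τ) = (29.5 − 37.348)/(20.1 − 37.348) = 0.45502
t = −49.666 · ln(0.45502) = 39.107 min.

39.1 min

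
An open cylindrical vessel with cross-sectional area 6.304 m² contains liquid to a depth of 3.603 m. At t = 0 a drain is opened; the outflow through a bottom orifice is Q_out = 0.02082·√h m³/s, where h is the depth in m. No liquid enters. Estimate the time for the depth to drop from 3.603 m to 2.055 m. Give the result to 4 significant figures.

281.4 s

With no inflow, A dh/dt = −0.02082 √h.
∫ h^(−1/2) dh = −(0.02082/A) ∫ dt, giving 2√h = 2√h₀ − (0.02082/A) t.
t = 2A(√h₀ − √h)/0.02082 = 2·6.304·(√3.603 − √2.055)/0.02082
  = 12.6080 × (1.89816 − 1.43353) / 0.02082 = 281.367 s.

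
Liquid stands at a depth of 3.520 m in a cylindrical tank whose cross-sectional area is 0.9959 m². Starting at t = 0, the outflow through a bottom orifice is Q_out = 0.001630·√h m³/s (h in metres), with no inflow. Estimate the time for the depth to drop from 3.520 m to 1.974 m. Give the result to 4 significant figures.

575.8 s

Volume balance on the tank: A dh/dt = −0.001630 √h.
Separate and integrate: 2(√h − √h₀) = −(0.001630/A) t.
t = 2A(√h₀ − √h)/0.001630 = 2·0.9959·(√3.520 − √1.974)/0.001630
  = 1.99180 × (1.87617 − 1.40499) / 0.001630 = 575.759 s.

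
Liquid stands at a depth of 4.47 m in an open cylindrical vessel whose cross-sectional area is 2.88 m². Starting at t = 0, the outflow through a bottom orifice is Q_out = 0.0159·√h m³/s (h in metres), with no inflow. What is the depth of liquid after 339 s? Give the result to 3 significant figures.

1.39 m

A dh/dt = −Q_out = −0.0159 √h.
This is separable: 2 d(√h)/dt = −0.0159/A, so √h = √h₀ − (0.0159/(2A)) t.
√h = √4.47 − 0.0159·339/(2·2.88) = 2.1142 − 0.93578 = 1.1785.
h = 1.1785² = 1.3888 m.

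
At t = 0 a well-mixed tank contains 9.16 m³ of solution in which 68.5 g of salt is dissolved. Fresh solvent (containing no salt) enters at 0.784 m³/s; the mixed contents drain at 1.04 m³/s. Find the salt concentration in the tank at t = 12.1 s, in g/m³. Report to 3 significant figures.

2.11 g/m³

Let m(t) be the amount of salt. Volume: V(t) = V₀ + (Q_in − Q_out) t = 9.16 − 0.25600 t; V(12.1) = 6.0624 m³.
Species balance (pure solvent in): dm/dt = −Q_out · m/V(t).
Separate: dm/m = −Q_out dt/V(t) ⇒ ln(m/m₀) = −(Q_out/(Q_in−Q_out)) ln(V/V₀).
m = m₀ (V₀/V)^(Q_out/(Q_in−Q_out)) = 68.5 × (9.16/6.0624)^(-4.0625) = 12.808 g.
C = m/V = 12.808/6.0624 = 2.1127 g/m³.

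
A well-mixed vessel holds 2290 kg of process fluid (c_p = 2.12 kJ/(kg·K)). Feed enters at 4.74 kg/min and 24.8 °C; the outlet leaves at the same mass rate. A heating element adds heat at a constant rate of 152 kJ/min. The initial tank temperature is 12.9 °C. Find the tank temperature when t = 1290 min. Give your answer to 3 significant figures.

38.1 °C

M c_p dT/dt = ṁ c_p (T_in − T) + Q̇.
τ = M/ṁ = 483.12 min; T_ss = T_in + Q̇/(ṁ c_p) = 24.8 + 152/(4.74·2.12) = 39.926 °C.
Integrating: T(t) = T_ss + (T₀ − T_ss) e^(−t/τ).
T(1290) = 39.926 + (-27.026)·e^(−1290/483.12) = 39.926 + (-27.026)·0.069243 = 38.055 °C.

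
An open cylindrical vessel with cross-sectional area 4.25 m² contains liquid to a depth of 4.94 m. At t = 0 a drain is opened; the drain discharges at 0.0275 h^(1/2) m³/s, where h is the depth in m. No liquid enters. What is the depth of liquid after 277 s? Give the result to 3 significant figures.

A dh/dt = −Q_out = −0.0275 √h.
This is separable: 2 d(√h)/dt = −0.0275/A, so √h = √h₀ − (0.0275/(2A)) t.
√h = √4.94 − 0.0275·277/(2·4.25) = 2.2226 − 0.89618 = 1.3264.
h = 1.3264² = 1.7594 m.

1.76 m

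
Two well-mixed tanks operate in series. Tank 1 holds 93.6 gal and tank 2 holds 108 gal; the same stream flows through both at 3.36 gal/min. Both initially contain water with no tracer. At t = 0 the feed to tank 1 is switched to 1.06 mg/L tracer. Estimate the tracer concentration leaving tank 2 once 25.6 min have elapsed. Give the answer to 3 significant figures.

Each tank obeys Vᵢ dCᵢ/dt = Q(Cᵢ₋₁ − Cᵢ), so τᵢ = Vᵢ/Q.
τ₁ = 93.6/3.36 = 27.857 min; τ₂ = 108/3.36 = 32.143 min.
Tank 1: C₁ = C_in(1 − e^(−t/τ₁)). Tank 2 (τ₁ ≠ τ₂): C₂ = C_in[1 − (τ₁ e^(−t/τ₁) − τ₂ e^(−t/τ₂))/(τ₁ − τ₂)].
At t = 25.6: e^(−t/τ₁) = 0.39893, e^(−t/τ₂) = 0.45093.
C₂ = 1.06·[1 − (27.857·0.39893 − 32.143·0.45093)/(-4.2857)] = 1.06·0.21106 = 0.22372 mg/L.

0.224 mg/L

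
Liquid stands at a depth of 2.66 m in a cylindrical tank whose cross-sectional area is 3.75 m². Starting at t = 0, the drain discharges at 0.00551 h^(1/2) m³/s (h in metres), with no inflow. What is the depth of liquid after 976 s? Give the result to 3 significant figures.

0.835 m

A dh/dt = −Q_out = −0.00551 √h.
This is separable: 2 d(√h)/dt = −0.00551/A, so √h = √h₀ − (0.00551/(2A)) t.
√h = √2.66 − 0.00551·976/(2·3.75) = 1.6310 − 0.71703 = 0.91392.
h = 0.91392² = 0.83524 m.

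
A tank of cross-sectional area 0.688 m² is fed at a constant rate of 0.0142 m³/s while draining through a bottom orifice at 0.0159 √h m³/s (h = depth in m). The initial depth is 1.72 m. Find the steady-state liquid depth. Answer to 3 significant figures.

Level balance: A dh/dt = 0.0142 − 0.0159 √h. Setting dh/dt = 0:
Q_in = 0.0159 √h_ss ⇒ √h_ss = 0.0142/0.0159 = 0.89308.
h_ss = 0.89308² = 0.79760 m. (Since h₀ = 1.72 m > h_ss, the level will fall toward this value.)

0.798 m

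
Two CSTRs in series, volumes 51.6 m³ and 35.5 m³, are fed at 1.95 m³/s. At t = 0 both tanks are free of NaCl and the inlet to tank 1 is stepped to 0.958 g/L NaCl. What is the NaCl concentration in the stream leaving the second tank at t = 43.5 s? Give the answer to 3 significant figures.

0.558 g/L

Each tank obeys Vᵢ dCᵢ/dt = Q(Cᵢ₋₁ − Cᵢ), so τᵢ = Vᵢ/Q.
τ₁ = 51.6/1.95 = 26.462 s; τ₂ = 35.5/1.95 = 18.205 s.
Tank 1: C₁ = C_in(1 − e^(−t/τ₁)). Tank 2 (τ₁ ≠ τ₂): C₂ = C_in[1 − (τ₁ e^(−t/τ₁) − τ₂ e^(−t/τ₂))/(τ₁ − τ₂)].
At t = 43.5: e^(−t/τ₁) = 0.19323, e^(−t/τ₂) = 0.091681.
C₂ = 0.958·[1 − (26.462·0.19323 − 18.205·0.091681)/(8.2564)] = 0.958·0.58287 = 0.55839 g/L.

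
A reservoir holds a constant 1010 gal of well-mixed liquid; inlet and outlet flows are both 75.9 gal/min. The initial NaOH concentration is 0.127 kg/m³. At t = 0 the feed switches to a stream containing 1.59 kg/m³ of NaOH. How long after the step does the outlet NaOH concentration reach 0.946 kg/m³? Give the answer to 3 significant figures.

Unsteady species balance (constant V, well mixed): V dC/dt = Q(C_in − C), so τ = V/Q = 13.307 min.
C(t) = C_in + (C₀ − C_in) e^(−t/τ). Set C = 0.946 and solve for t:
e^(−t/τ) = (C − C_in)/(C₀ − C_in) = (0.946 − 1.59)/(0.127 − 1.59) = 0.44019
t = −τ ln(…) = 13.307 × 0.82055 = 10.919 min.

10.9 min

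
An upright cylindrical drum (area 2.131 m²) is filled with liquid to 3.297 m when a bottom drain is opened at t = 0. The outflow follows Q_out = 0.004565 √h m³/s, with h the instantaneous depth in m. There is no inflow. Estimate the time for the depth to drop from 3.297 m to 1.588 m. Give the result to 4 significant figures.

With no inflow, A dh/dt = −0.004565 √h.
This is separable: 2 d(√h)/dt = −0.004565/A, so √h = √h₀ − (0.004565/(2A)) t.
t = 2A(√h₀ − √h)/0.004565 = 2·2.131·(√3.297 − √1.588)/0.004565
  = 4.26200 × (1.81576 − 1.26016) / 0.004565 = 518.727 s.

518.7 s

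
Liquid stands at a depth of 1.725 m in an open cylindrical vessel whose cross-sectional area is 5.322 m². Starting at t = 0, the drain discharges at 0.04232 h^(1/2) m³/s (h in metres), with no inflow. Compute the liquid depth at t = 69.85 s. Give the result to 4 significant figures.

1.073 m

Volume balance on the tank: A dh/dt = −0.04232 √h.
∫ h^(−1/2) dh = −(0.04232/A) ∫ dt, giving 2√h = 2√h₀ − (0.04232/A) t.
√h = √1.725 − 0.04232·69.85/(2·5.322) = 1.31339 − 0.277720 = 1.03567.
h = 1.03567² = 1.07262 m.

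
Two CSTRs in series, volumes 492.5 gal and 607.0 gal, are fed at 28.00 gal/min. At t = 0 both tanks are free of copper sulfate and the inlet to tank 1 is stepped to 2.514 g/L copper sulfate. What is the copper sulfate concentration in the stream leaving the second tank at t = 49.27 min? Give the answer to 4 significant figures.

1.798 g/L

Time constants: τᵢ = Vᵢ/Q for each well-mixed tank.
τ₁ = 492.5/28.00 = 17.5893 min; τ₂ = 607.0/28.00 = 21.6786 min.
Solving the cascade with C₁(0)=C₂(0)=0 gives C₂(t) = C_in[1 − (τ₁ e^(−t/τ₁) − τ₂ e^(−t/τ₂))/(τ₁ − τ₂)].
At t = 49.27: e^(−t/τ₁) = 0.0607410, e^(−t/τ₂) = 0.103028.
C₂ = 2.514·[1 − (17.5893·0.0607410 − 21.6786·0.103028)/(-4.08929)] = 2.514·0.715081 = 1.79771 g/L.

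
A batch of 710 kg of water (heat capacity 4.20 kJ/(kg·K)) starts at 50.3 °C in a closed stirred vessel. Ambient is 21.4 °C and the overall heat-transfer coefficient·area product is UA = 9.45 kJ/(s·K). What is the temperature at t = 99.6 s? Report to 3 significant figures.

42.5 °C

M c_p dT/dt = −UA(T − T_amb).
dT/dt = (T_ss − T)/τ with T_ss = T_amb = 21.400 °C, τ = M c_p/UA = 710·4.20/9.45 = 315.56 s.
Integrating: T(t) = T_ss + (T₀ − T_ss) e^(−t/τ).
T(99.6) = 21.400 + (28.900)·0.72933 = 42.478 °C.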